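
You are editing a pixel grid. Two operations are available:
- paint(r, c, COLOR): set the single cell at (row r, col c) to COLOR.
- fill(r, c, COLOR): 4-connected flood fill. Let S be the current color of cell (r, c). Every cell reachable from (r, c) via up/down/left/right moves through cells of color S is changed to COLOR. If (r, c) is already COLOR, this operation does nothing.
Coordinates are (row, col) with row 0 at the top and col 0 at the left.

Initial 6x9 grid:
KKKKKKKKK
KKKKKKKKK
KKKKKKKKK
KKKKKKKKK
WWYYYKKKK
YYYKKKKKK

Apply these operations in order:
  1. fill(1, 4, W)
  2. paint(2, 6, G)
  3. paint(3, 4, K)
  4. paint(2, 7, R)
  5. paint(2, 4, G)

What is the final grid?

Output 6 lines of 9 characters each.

After op 1 fill(1,4,W) [46 cells changed]:
WWWWWWWWW
WWWWWWWWW
WWWWWWWWW
WWWWWWWWW
WWYYYWWWW
YYYWWWWWW
After op 2 paint(2,6,G):
WWWWWWWWW
WWWWWWWWW
WWWWWWGWW
WWWWWWWWW
WWYYYWWWW
YYYWWWWWW
After op 3 paint(3,4,K):
WWWWWWWWW
WWWWWWWWW
WWWWWWGWW
WWWWKWWWW
WWYYYWWWW
YYYWWWWWW
After op 4 paint(2,7,R):
WWWWWWWWW
WWWWWWWWW
WWWWWWGRW
WWWWKWWWW
WWYYYWWWW
YYYWWWWWW
After op 5 paint(2,4,G):
WWWWWWWWW
WWWWWWWWW
WWWWGWGRW
WWWWKWWWW
WWYYYWWWW
YYYWWWWWW

Answer: WWWWWWWWW
WWWWWWWWW
WWWWGWGRW
WWWWKWWWW
WWYYYWWWW
YYYWWWWWW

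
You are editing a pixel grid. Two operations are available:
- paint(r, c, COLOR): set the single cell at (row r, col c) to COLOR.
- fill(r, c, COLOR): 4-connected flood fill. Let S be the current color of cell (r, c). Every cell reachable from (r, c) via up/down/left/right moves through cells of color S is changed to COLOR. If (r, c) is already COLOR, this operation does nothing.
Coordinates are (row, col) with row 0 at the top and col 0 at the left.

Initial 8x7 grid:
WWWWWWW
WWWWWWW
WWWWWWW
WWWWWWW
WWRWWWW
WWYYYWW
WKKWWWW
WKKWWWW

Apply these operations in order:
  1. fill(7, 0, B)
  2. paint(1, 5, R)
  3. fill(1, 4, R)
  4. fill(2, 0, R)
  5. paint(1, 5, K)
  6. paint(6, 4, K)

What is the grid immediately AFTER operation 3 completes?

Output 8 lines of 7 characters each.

After op 1 fill(7,0,B) [48 cells changed]:
BBBBBBB
BBBBBBB
BBBBBBB
BBBBBBB
BBRBBBB
BBYYYBB
BKKBBBB
BKKBBBB
After op 2 paint(1,5,R):
BBBBBBB
BBBBBRB
BBBBBBB
BBBBBBB
BBRBBBB
BBYYYBB
BKKBBBB
BKKBBBB
After op 3 fill(1,4,R) [47 cells changed]:
RRRRRRR
RRRRRRR
RRRRRRR
RRRRRRR
RRRRRRR
RRYYYRR
RKKRRRR
RKKRRRR

Answer: RRRRRRR
RRRRRRR
RRRRRRR
RRRRRRR
RRRRRRR
RRYYYRR
RKKRRRR
RKKRRRR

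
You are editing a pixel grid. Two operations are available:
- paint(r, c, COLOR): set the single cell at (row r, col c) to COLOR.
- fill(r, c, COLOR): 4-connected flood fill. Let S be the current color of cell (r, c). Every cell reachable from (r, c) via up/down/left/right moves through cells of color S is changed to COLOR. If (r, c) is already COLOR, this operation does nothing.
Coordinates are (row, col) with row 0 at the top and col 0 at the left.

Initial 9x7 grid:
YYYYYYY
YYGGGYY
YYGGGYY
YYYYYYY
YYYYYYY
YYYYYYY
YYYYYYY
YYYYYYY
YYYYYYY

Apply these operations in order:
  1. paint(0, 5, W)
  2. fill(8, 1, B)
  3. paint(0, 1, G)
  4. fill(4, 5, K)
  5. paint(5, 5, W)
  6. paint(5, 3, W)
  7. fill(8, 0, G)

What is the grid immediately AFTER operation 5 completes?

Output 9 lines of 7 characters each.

After op 1 paint(0,5,W):
YYYYYWY
YYGGGYY
YYGGGYY
YYYYYYY
YYYYYYY
YYYYYYY
YYYYYYY
YYYYYYY
YYYYYYY
After op 2 fill(8,1,B) [56 cells changed]:
BBBBBWB
BBGGGBB
BBGGGBB
BBBBBBB
BBBBBBB
BBBBBBB
BBBBBBB
BBBBBBB
BBBBBBB
After op 3 paint(0,1,G):
BGBBBWB
BBGGGBB
BBGGGBB
BBBBBBB
BBBBBBB
BBBBBBB
BBBBBBB
BBBBBBB
BBBBBBB
After op 4 fill(4,5,K) [52 cells changed]:
KGBBBWK
KKGGGKK
KKGGGKK
KKKKKKK
KKKKKKK
KKKKKKK
KKKKKKK
KKKKKKK
KKKKKKK
After op 5 paint(5,5,W):
KGBBBWK
KKGGGKK
KKGGGKK
KKKKKKK
KKKKKKK
KKKKKWK
KKKKKKK
KKKKKKK
KKKKKKK

Answer: KGBBBWK
KKGGGKK
KKGGGKK
KKKKKKK
KKKKKKK
KKKKKWK
KKKKKKK
KKKKKKK
KKKKKKK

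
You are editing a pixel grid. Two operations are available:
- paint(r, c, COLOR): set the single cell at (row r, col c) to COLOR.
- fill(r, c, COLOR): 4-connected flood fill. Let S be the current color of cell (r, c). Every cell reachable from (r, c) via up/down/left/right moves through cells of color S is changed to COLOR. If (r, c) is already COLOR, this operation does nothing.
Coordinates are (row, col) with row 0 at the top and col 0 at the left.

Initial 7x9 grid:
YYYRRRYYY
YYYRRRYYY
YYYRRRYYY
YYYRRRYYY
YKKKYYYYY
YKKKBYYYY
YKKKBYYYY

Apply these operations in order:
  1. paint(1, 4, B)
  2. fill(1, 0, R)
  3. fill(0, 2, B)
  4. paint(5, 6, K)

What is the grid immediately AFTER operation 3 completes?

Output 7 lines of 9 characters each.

Answer: BBBBBBYYY
BBBBBBYYY
BBBBBBYYY
BBBBBBYYY
BKKKYYYYY
BKKKBYYYY
BKKKBYYYY

Derivation:
After op 1 paint(1,4,B):
YYYRRRYYY
YYYRBRYYY
YYYRRRYYY
YYYRRRYYY
YKKKYYYYY
YKKKBYYYY
YKKKBYYYY
After op 2 fill(1,0,R) [15 cells changed]:
RRRRRRYYY
RRRRBRYYY
RRRRRRYYY
RRRRRRYYY
RKKKYYYYY
RKKKBYYYY
RKKKBYYYY
After op 3 fill(0,2,B) [26 cells changed]:
BBBBBBYYY
BBBBBBYYY
BBBBBBYYY
BBBBBBYYY
BKKKYYYYY
BKKKBYYYY
BKKKBYYYY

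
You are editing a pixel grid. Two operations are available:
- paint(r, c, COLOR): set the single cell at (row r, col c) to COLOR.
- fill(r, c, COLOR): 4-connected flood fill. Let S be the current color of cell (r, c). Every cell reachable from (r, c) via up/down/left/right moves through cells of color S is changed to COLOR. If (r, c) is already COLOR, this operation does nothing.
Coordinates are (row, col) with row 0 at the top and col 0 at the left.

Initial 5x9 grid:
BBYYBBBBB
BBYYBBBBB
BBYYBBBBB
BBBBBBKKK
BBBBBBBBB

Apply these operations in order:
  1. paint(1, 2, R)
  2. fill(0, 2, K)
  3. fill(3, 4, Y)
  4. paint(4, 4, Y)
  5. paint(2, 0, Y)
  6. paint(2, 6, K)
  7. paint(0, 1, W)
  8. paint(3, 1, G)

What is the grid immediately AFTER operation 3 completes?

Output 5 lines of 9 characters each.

Answer: YYKKYYYYY
YYRKYYYYY
YYKKYYYYY
YYYYYYKKK
YYYYYYYYY

Derivation:
After op 1 paint(1,2,R):
BBYYBBBBB
BBRYBBBBB
BBYYBBBBB
BBBBBBKKK
BBBBBBBBB
After op 2 fill(0,2,K) [5 cells changed]:
BBKKBBBBB
BBRKBBBBB
BBKKBBBBB
BBBBBBKKK
BBBBBBBBB
After op 3 fill(3,4,Y) [36 cells changed]:
YYKKYYYYY
YYRKYYYYY
YYKKYYYYY
YYYYYYKKK
YYYYYYYYY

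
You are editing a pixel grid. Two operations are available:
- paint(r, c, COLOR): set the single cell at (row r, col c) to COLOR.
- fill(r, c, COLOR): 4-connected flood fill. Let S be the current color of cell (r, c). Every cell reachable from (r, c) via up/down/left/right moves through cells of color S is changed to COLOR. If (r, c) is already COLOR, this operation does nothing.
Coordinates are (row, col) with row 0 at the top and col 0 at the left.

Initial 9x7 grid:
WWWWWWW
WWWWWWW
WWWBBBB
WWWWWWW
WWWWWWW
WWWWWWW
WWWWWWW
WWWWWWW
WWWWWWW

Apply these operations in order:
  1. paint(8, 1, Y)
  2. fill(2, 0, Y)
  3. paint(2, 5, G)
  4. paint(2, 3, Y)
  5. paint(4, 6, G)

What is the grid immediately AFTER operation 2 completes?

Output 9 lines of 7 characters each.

After op 1 paint(8,1,Y):
WWWWWWW
WWWWWWW
WWWBBBB
WWWWWWW
WWWWWWW
WWWWWWW
WWWWWWW
WWWWWWW
WYWWWWW
After op 2 fill(2,0,Y) [58 cells changed]:
YYYYYYY
YYYYYYY
YYYBBBB
YYYYYYY
YYYYYYY
YYYYYYY
YYYYYYY
YYYYYYY
YYYYYYY

Answer: YYYYYYY
YYYYYYY
YYYBBBB
YYYYYYY
YYYYYYY
YYYYYYY
YYYYYYY
YYYYYYY
YYYYYYY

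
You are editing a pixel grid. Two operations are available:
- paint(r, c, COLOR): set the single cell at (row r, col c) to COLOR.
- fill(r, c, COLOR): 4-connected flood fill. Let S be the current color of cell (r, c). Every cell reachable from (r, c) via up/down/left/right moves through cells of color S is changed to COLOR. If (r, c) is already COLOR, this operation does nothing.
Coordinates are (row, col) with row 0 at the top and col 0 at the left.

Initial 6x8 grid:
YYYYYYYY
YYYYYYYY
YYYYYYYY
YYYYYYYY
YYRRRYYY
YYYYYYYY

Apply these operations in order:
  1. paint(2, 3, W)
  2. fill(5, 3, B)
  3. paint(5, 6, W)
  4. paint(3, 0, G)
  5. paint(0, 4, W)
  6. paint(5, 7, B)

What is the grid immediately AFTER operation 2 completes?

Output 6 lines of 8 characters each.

After op 1 paint(2,3,W):
YYYYYYYY
YYYYYYYY
YYYWYYYY
YYYYYYYY
YYRRRYYY
YYYYYYYY
After op 2 fill(5,3,B) [44 cells changed]:
BBBBBBBB
BBBBBBBB
BBBWBBBB
BBBBBBBB
BBRRRBBB
BBBBBBBB

Answer: BBBBBBBB
BBBBBBBB
BBBWBBBB
BBBBBBBB
BBRRRBBB
BBBBBBBB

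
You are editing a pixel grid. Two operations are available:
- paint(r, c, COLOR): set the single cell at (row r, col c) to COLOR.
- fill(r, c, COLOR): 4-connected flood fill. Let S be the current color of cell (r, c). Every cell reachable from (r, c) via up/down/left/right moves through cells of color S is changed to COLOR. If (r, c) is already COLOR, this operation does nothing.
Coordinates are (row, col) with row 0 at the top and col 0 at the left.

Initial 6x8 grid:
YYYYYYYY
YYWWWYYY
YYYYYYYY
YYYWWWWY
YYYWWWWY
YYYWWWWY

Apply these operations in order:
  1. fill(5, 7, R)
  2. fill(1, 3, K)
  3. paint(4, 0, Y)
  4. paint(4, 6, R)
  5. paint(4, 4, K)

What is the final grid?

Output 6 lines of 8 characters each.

Answer: RRRRRRRR
RRKKKRRR
RRRRRRRR
RRRWWWWR
YRRWKWRR
RRRWWWWR

Derivation:
After op 1 fill(5,7,R) [33 cells changed]:
RRRRRRRR
RRWWWRRR
RRRRRRRR
RRRWWWWR
RRRWWWWR
RRRWWWWR
After op 2 fill(1,3,K) [3 cells changed]:
RRRRRRRR
RRKKKRRR
RRRRRRRR
RRRWWWWR
RRRWWWWR
RRRWWWWR
After op 3 paint(4,0,Y):
RRRRRRRR
RRKKKRRR
RRRRRRRR
RRRWWWWR
YRRWWWWR
RRRWWWWR
After op 4 paint(4,6,R):
RRRRRRRR
RRKKKRRR
RRRRRRRR
RRRWWWWR
YRRWWWRR
RRRWWWWR
After op 5 paint(4,4,K):
RRRRRRRR
RRKKKRRR
RRRRRRRR
RRRWWWWR
YRRWKWRR
RRRWWWWR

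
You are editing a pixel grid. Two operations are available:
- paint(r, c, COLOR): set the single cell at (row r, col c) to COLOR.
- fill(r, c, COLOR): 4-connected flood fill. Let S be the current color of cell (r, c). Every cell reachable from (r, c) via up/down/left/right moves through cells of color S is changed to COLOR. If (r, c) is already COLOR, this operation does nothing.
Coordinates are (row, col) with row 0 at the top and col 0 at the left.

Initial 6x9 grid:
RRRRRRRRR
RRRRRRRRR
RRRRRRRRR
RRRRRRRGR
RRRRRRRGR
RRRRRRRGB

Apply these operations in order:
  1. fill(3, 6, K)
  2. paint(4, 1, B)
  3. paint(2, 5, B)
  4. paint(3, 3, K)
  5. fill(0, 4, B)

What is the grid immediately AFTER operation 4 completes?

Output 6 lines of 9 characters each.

Answer: KKKKKKKKK
KKKKKKKKK
KKKKKBKKK
KKKKKKKGK
KBKKKKKGK
KKKKKKKGB

Derivation:
After op 1 fill(3,6,K) [50 cells changed]:
KKKKKKKKK
KKKKKKKKK
KKKKKKKKK
KKKKKKKGK
KKKKKKKGK
KKKKKKKGB
After op 2 paint(4,1,B):
KKKKKKKKK
KKKKKKKKK
KKKKKKKKK
KKKKKKKGK
KBKKKKKGK
KKKKKKKGB
After op 3 paint(2,5,B):
KKKKKKKKK
KKKKKKKKK
KKKKKBKKK
KKKKKKKGK
KBKKKKKGK
KKKKKKKGB
After op 4 paint(3,3,K):
KKKKKKKKK
KKKKKKKKK
KKKKKBKKK
KKKKKKKGK
KBKKKKKGK
KKKKKKKGB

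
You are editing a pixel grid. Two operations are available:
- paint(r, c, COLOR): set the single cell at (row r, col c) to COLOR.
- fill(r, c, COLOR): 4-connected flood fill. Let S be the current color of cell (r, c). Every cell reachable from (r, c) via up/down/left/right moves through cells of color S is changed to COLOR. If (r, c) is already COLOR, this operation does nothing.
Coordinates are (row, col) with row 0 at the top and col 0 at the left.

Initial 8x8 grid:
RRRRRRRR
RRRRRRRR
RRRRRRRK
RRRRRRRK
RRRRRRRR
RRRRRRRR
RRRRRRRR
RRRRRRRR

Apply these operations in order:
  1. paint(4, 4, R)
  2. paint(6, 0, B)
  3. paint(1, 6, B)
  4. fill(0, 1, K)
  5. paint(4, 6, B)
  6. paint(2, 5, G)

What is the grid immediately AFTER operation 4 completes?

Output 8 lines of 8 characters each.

After op 1 paint(4,4,R):
RRRRRRRR
RRRRRRRR
RRRRRRRK
RRRRRRRK
RRRRRRRR
RRRRRRRR
RRRRRRRR
RRRRRRRR
After op 2 paint(6,0,B):
RRRRRRRR
RRRRRRRR
RRRRRRRK
RRRRRRRK
RRRRRRRR
RRRRRRRR
BRRRRRRR
RRRRRRRR
After op 3 paint(1,6,B):
RRRRRRRR
RRRRRRBR
RRRRRRRK
RRRRRRRK
RRRRRRRR
RRRRRRRR
BRRRRRRR
RRRRRRRR
After op 4 fill(0,1,K) [60 cells changed]:
KKKKKKKK
KKKKKKBK
KKKKKKKK
KKKKKKKK
KKKKKKKK
KKKKKKKK
BKKKKKKK
KKKKKKKK

Answer: KKKKKKKK
KKKKKKBK
KKKKKKKK
KKKKKKKK
KKKKKKKK
KKKKKKKK
BKKKKKKK
KKKKKKKK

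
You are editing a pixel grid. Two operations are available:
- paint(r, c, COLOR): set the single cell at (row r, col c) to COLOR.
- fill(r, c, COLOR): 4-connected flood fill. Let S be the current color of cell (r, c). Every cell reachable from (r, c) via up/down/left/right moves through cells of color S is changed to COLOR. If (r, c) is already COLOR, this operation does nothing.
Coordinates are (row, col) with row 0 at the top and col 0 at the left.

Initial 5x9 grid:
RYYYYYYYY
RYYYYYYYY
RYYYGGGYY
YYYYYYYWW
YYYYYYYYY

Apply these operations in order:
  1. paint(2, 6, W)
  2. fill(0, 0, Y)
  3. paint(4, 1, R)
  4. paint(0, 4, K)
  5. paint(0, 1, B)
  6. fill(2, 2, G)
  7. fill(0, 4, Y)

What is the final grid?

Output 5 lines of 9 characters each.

Answer: GBGGYGGGG
GGGGGGGGG
GGGGGGWGG
GGGGGGGWW
GRGGGGGGG

Derivation:
After op 1 paint(2,6,W):
RYYYYYYYY
RYYYYYYYY
RYYYGGWYY
YYYYYYYWW
YYYYYYYYY
After op 2 fill(0,0,Y) [3 cells changed]:
YYYYYYYYY
YYYYYYYYY
YYYYGGWYY
YYYYYYYWW
YYYYYYYYY
After op 3 paint(4,1,R):
YYYYYYYYY
YYYYYYYYY
YYYYGGWYY
YYYYYYYWW
YRYYYYYYY
After op 4 paint(0,4,K):
YYYYKYYYY
YYYYYYYYY
YYYYGGWYY
YYYYYYYWW
YRYYYYYYY
After op 5 paint(0,1,B):
YBYYKYYYY
YYYYYYYYY
YYYYGGWYY
YYYYYYYWW
YRYYYYYYY
After op 6 fill(2,2,G) [37 cells changed]:
GBGGKGGGG
GGGGGGGGG
GGGGGGWGG
GGGGGGGWW
GRGGGGGGG
After op 7 fill(0,4,Y) [1 cells changed]:
GBGGYGGGG
GGGGGGGGG
GGGGGGWGG
GGGGGGGWW
GRGGGGGGG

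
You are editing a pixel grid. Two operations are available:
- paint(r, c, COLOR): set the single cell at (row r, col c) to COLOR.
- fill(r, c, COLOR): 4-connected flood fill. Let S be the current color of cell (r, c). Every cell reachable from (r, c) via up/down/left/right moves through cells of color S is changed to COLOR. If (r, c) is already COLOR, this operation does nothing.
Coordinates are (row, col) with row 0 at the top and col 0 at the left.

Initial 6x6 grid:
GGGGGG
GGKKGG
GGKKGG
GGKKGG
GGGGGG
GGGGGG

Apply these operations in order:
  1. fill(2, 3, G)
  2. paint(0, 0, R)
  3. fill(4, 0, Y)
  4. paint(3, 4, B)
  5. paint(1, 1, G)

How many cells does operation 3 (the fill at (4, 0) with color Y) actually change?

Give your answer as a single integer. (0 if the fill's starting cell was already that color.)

After op 1 fill(2,3,G) [6 cells changed]:
GGGGGG
GGGGGG
GGGGGG
GGGGGG
GGGGGG
GGGGGG
After op 2 paint(0,0,R):
RGGGGG
GGGGGG
GGGGGG
GGGGGG
GGGGGG
GGGGGG
After op 3 fill(4,0,Y) [35 cells changed]:
RYYYYY
YYYYYY
YYYYYY
YYYYYY
YYYYYY
YYYYYY

Answer: 35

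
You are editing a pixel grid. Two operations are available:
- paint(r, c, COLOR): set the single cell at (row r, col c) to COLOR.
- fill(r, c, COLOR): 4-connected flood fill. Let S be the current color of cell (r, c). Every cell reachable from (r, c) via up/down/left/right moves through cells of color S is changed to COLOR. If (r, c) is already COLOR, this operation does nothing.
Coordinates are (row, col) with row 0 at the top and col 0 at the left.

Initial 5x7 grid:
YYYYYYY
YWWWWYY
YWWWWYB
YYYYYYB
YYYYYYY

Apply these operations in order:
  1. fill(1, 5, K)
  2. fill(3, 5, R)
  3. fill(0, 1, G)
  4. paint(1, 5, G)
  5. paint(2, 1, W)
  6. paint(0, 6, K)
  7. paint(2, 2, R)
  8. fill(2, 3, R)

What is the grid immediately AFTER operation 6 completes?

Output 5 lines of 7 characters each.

After op 1 fill(1,5,K) [25 cells changed]:
KKKKKKK
KWWWWKK
KWWWWKB
KKKKKKB
KKKKKKK
After op 2 fill(3,5,R) [25 cells changed]:
RRRRRRR
RWWWWRR
RWWWWRB
RRRRRRB
RRRRRRR
After op 3 fill(0,1,G) [25 cells changed]:
GGGGGGG
GWWWWGG
GWWWWGB
GGGGGGB
GGGGGGG
After op 4 paint(1,5,G):
GGGGGGG
GWWWWGG
GWWWWGB
GGGGGGB
GGGGGGG
After op 5 paint(2,1,W):
GGGGGGG
GWWWWGG
GWWWWGB
GGGGGGB
GGGGGGG
After op 6 paint(0,6,K):
GGGGGGK
GWWWWGG
GWWWWGB
GGGGGGB
GGGGGGG

Answer: GGGGGGK
GWWWWGG
GWWWWGB
GGGGGGB
GGGGGGG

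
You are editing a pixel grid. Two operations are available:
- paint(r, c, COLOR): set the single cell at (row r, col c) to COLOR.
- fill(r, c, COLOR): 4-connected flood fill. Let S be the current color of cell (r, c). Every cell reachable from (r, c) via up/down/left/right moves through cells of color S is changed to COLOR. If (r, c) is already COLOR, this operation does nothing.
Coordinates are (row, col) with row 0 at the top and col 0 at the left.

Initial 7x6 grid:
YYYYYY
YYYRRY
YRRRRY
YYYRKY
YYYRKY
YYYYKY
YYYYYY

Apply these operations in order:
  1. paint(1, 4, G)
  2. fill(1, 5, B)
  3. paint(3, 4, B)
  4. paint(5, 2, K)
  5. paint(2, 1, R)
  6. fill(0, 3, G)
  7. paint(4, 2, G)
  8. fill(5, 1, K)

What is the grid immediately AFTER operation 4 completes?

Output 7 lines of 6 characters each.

After op 1 paint(1,4,G):
YYYYYY
YYYRGY
YRRRRY
YYYRKY
YYYRKY
YYYYKY
YYYYYY
After op 2 fill(1,5,B) [31 cells changed]:
BBBBBB
BBBRGB
BRRRRB
BBBRKB
BBBRKB
BBBBKB
BBBBBB
After op 3 paint(3,4,B):
BBBBBB
BBBRGB
BRRRRB
BBBRBB
BBBRKB
BBBBKB
BBBBBB
After op 4 paint(5,2,K):
BBBBBB
BBBRGB
BRRRRB
BBBRBB
BBBRKB
BBKBKB
BBBBBB

Answer: BBBBBB
BBBRGB
BRRRRB
BBBRBB
BBBRKB
BBKBKB
BBBBBB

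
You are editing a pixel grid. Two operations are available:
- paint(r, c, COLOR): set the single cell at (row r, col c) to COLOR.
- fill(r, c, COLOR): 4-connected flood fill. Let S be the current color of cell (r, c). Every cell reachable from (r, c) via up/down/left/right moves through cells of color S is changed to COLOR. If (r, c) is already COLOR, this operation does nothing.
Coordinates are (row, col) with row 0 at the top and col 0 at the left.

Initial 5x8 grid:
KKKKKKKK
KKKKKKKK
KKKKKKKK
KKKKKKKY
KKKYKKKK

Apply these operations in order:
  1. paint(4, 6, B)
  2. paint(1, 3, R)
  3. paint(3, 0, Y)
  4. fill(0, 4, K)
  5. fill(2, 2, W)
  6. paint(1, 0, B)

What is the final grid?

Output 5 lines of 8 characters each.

Answer: WWWWWWWW
BWWRWWWW
WWWWWWWW
YWWWWWWY
WWWYWWBK

Derivation:
After op 1 paint(4,6,B):
KKKKKKKK
KKKKKKKK
KKKKKKKK
KKKKKKKY
KKKYKKBK
After op 2 paint(1,3,R):
KKKKKKKK
KKKRKKKK
KKKKKKKK
KKKKKKKY
KKKYKKBK
After op 3 paint(3,0,Y):
KKKKKKKK
KKKRKKKK
KKKKKKKK
YKKKKKKY
KKKYKKBK
After op 4 fill(0,4,K) [0 cells changed]:
KKKKKKKK
KKKRKKKK
KKKKKKKK
YKKKKKKY
KKKYKKBK
After op 5 fill(2,2,W) [34 cells changed]:
WWWWWWWW
WWWRWWWW
WWWWWWWW
YWWWWWWY
WWWYWWBK
After op 6 paint(1,0,B):
WWWWWWWW
BWWRWWWW
WWWWWWWW
YWWWWWWY
WWWYWWBK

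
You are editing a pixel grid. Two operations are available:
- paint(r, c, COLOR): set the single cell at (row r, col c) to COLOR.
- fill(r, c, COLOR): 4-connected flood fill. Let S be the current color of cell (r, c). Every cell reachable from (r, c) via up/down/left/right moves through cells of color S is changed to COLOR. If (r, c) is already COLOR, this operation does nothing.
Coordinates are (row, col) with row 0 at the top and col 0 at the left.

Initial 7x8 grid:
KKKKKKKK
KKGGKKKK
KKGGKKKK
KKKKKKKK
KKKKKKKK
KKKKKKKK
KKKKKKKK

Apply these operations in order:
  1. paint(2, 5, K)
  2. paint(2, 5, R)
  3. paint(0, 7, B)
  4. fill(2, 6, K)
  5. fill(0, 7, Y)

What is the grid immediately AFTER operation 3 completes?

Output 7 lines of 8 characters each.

After op 1 paint(2,5,K):
KKKKKKKK
KKGGKKKK
KKGGKKKK
KKKKKKKK
KKKKKKKK
KKKKKKKK
KKKKKKKK
After op 2 paint(2,5,R):
KKKKKKKK
KKGGKKKK
KKGGKRKK
KKKKKKKK
KKKKKKKK
KKKKKKKK
KKKKKKKK
After op 3 paint(0,7,B):
KKKKKKKB
KKGGKKKK
KKGGKRKK
KKKKKKKK
KKKKKKKK
KKKKKKKK
KKKKKKKK

Answer: KKKKKKKB
KKGGKKKK
KKGGKRKK
KKKKKKKK
KKKKKKKK
KKKKKKKK
KKKKKKKK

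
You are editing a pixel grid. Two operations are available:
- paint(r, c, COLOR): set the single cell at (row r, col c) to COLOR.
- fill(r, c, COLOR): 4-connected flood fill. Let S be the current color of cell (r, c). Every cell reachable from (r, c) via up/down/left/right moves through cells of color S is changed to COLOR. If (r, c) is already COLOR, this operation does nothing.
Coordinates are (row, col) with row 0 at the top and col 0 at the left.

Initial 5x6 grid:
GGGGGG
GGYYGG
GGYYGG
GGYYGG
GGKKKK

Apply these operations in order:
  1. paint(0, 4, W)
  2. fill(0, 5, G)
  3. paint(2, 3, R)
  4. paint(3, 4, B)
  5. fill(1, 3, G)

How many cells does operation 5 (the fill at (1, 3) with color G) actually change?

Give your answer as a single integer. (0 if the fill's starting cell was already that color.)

Answer: 5

Derivation:
After op 1 paint(0,4,W):
GGGGWG
GGYYGG
GGYYGG
GGYYGG
GGKKKK
After op 2 fill(0,5,G) [0 cells changed]:
GGGGWG
GGYYGG
GGYYGG
GGYYGG
GGKKKK
After op 3 paint(2,3,R):
GGGGWG
GGYYGG
GGYRGG
GGYYGG
GGKKKK
After op 4 paint(3,4,B):
GGGGWG
GGYYGG
GGYRGG
GGYYBG
GGKKKK
After op 5 fill(1,3,G) [5 cells changed]:
GGGGWG
GGGGGG
GGGRGG
GGGGBG
GGKKKK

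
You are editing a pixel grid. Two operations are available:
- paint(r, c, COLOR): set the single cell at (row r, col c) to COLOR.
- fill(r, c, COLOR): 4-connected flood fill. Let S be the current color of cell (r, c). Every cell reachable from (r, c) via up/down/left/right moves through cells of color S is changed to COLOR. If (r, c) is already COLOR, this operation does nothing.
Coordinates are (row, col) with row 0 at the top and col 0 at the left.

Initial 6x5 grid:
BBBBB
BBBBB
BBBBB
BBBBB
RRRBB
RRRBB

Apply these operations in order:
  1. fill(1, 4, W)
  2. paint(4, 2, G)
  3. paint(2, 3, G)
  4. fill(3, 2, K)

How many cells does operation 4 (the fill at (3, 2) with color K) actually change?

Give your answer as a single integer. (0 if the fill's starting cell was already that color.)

Answer: 23

Derivation:
After op 1 fill(1,4,W) [24 cells changed]:
WWWWW
WWWWW
WWWWW
WWWWW
RRRWW
RRRWW
After op 2 paint(4,2,G):
WWWWW
WWWWW
WWWWW
WWWWW
RRGWW
RRRWW
After op 3 paint(2,3,G):
WWWWW
WWWWW
WWWGW
WWWWW
RRGWW
RRRWW
After op 4 fill(3,2,K) [23 cells changed]:
KKKKK
KKKKK
KKKGK
KKKKK
RRGKK
RRRKK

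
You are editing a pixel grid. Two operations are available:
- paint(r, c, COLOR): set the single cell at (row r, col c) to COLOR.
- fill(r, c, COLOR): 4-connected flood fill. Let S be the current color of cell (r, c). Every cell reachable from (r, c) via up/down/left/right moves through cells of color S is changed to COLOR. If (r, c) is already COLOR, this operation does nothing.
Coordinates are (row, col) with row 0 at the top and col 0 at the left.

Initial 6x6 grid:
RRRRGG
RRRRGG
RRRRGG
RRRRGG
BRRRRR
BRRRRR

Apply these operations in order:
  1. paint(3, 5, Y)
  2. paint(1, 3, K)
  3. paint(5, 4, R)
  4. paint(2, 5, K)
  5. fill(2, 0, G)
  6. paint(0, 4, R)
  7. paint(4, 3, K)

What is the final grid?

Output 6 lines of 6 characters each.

After op 1 paint(3,5,Y):
RRRRGG
RRRRGG
RRRRGG
RRRRGY
BRRRRR
BRRRRR
After op 2 paint(1,3,K):
RRRRGG
RRRKGG
RRRRGG
RRRRGY
BRRRRR
BRRRRR
After op 3 paint(5,4,R):
RRRRGG
RRRKGG
RRRRGG
RRRRGY
BRRRRR
BRRRRR
After op 4 paint(2,5,K):
RRRRGG
RRRKGG
RRRRGK
RRRRGY
BRRRRR
BRRRRR
After op 5 fill(2,0,G) [25 cells changed]:
GGGGGG
GGGKGG
GGGGGK
GGGGGY
BGGGGG
BGGGGG
After op 6 paint(0,4,R):
GGGGRG
GGGKGG
GGGGGK
GGGGGY
BGGGGG
BGGGGG
After op 7 paint(4,3,K):
GGGGRG
GGGKGG
GGGGGK
GGGGGY
BGGKGG
BGGGGG

Answer: GGGGRG
GGGKGG
GGGGGK
GGGGGY
BGGKGG
BGGGGG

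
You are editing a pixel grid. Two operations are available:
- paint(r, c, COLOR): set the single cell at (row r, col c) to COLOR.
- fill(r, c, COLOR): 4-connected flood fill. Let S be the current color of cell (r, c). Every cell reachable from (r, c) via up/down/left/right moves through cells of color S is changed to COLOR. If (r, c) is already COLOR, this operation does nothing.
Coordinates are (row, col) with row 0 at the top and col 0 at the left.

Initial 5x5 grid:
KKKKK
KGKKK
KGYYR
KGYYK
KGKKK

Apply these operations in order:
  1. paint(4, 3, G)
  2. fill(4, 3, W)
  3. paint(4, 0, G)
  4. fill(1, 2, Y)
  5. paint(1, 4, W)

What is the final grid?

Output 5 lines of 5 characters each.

After op 1 paint(4,3,G):
KKKKK
KGKKK
KGYYR
KGYYK
KGKGK
After op 2 fill(4,3,W) [1 cells changed]:
KKKKK
KGKKK
KGYYR
KGYYK
KGKWK
After op 3 paint(4,0,G):
KKKKK
KGKKK
KGYYR
KGYYK
GGKWK
After op 4 fill(1,2,Y) [11 cells changed]:
YYYYY
YGYYY
YGYYR
YGYYK
GGKWK
After op 5 paint(1,4,W):
YYYYY
YGYYW
YGYYR
YGYYK
GGKWK

Answer: YYYYY
YGYYW
YGYYR
YGYYK
GGKWK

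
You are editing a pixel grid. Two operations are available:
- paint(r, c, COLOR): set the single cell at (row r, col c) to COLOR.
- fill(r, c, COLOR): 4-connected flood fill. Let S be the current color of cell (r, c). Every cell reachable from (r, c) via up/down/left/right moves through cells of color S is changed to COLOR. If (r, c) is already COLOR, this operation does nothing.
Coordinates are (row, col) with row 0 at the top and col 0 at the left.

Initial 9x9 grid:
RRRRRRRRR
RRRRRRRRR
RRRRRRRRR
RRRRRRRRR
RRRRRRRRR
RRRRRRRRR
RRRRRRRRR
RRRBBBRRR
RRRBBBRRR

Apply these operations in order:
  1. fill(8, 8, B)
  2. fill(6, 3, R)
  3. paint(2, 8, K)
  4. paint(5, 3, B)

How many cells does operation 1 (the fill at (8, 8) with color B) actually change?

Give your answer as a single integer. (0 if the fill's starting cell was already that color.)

After op 1 fill(8,8,B) [75 cells changed]:
BBBBBBBBB
BBBBBBBBB
BBBBBBBBB
BBBBBBBBB
BBBBBBBBB
BBBBBBBBB
BBBBBBBBB
BBBBBBBBB
BBBBBBBBB

Answer: 75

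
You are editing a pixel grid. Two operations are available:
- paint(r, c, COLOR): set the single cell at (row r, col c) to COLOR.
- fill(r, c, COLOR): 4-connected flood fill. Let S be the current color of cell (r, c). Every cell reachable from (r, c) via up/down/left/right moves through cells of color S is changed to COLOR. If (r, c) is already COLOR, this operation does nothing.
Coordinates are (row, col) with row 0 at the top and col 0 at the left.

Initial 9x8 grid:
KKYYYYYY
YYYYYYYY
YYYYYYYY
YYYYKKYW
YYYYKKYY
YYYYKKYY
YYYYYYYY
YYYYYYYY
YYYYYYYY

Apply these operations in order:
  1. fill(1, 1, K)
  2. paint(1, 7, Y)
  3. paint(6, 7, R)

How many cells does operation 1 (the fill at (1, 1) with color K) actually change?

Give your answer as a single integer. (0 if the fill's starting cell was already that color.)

Answer: 63

Derivation:
After op 1 fill(1,1,K) [63 cells changed]:
KKKKKKKK
KKKKKKKK
KKKKKKKK
KKKKKKKW
KKKKKKKK
KKKKKKKK
KKKKKKKK
KKKKKKKK
KKKKKKKK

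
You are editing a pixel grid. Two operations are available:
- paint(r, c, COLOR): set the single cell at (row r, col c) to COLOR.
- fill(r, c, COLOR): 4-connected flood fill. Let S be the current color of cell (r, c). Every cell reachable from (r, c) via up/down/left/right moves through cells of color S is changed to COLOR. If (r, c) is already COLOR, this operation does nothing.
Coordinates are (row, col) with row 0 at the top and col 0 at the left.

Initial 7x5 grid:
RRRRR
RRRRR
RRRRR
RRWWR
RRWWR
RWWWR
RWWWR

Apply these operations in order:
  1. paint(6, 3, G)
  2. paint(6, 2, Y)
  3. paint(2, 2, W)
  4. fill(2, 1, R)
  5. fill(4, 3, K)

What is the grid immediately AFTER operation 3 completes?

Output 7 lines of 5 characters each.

Answer: RRRRR
RRRRR
RRWRR
RRWWR
RRWWR
RWWWR
RWYGR

Derivation:
After op 1 paint(6,3,G):
RRRRR
RRRRR
RRRRR
RRWWR
RRWWR
RWWWR
RWWGR
After op 2 paint(6,2,Y):
RRRRR
RRRRR
RRRRR
RRWWR
RRWWR
RWWWR
RWYGR
After op 3 paint(2,2,W):
RRRRR
RRRRR
RRWRR
RRWWR
RRWWR
RWWWR
RWYGR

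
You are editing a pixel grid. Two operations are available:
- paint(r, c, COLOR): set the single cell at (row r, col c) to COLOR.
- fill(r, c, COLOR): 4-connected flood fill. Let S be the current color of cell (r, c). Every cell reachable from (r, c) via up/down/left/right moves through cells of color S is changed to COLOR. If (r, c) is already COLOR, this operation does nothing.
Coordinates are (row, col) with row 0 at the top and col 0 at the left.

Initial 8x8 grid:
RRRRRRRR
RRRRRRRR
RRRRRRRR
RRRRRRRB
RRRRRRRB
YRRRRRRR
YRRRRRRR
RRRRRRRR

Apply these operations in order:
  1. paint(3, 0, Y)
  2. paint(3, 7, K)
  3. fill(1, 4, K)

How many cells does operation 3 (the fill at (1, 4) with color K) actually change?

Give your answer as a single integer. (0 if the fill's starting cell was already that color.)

Answer: 59

Derivation:
After op 1 paint(3,0,Y):
RRRRRRRR
RRRRRRRR
RRRRRRRR
YRRRRRRB
RRRRRRRB
YRRRRRRR
YRRRRRRR
RRRRRRRR
After op 2 paint(3,7,K):
RRRRRRRR
RRRRRRRR
RRRRRRRR
YRRRRRRK
RRRRRRRB
YRRRRRRR
YRRRRRRR
RRRRRRRR
After op 3 fill(1,4,K) [59 cells changed]:
KKKKKKKK
KKKKKKKK
KKKKKKKK
YKKKKKKK
KKKKKKKB
YKKKKKKK
YKKKKKKK
KKKKKKKK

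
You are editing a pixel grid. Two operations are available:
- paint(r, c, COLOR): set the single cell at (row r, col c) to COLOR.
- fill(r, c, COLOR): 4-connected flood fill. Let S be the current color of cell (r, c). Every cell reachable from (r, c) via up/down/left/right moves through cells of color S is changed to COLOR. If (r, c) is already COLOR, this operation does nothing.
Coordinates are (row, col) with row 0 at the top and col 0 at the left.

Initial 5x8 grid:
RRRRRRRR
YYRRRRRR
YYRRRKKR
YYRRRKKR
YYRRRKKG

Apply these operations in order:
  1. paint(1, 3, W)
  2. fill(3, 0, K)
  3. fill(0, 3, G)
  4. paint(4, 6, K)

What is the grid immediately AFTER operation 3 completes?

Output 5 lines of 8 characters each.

Answer: GGGGGGGG
KKGWGGGG
KKGGGKKG
KKGGGKKG
KKGGGKKG

Derivation:
After op 1 paint(1,3,W):
RRRRRRRR
YYRWRRRR
YYRRRKKR
YYRRRKKR
YYRRRKKG
After op 2 fill(3,0,K) [8 cells changed]:
RRRRRRRR
KKRWRRRR
KKRRRKKR
KKRRRKKR
KKRRRKKG
After op 3 fill(0,3,G) [24 cells changed]:
GGGGGGGG
KKGWGGGG
KKGGGKKG
KKGGGKKG
KKGGGKKG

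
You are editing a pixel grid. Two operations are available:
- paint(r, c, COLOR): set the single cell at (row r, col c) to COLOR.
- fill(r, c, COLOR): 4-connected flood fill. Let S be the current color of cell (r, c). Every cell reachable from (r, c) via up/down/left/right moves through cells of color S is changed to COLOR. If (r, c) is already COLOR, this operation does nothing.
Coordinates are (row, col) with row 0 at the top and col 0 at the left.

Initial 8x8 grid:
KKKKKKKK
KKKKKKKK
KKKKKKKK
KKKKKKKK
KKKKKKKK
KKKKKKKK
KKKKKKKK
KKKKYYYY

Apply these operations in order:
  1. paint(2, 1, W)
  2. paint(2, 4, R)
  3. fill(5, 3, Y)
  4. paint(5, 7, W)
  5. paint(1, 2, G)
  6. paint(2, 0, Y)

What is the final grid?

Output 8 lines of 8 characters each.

Answer: YYYYYYYY
YYGYYYYY
YWYYRYYY
YYYYYYYY
YYYYYYYY
YYYYYYYW
YYYYYYYY
YYYYYYYY

Derivation:
After op 1 paint(2,1,W):
KKKKKKKK
KKKKKKKK
KWKKKKKK
KKKKKKKK
KKKKKKKK
KKKKKKKK
KKKKKKKK
KKKKYYYY
After op 2 paint(2,4,R):
KKKKKKKK
KKKKKKKK
KWKKRKKK
KKKKKKKK
KKKKKKKK
KKKKKKKK
KKKKKKKK
KKKKYYYY
After op 3 fill(5,3,Y) [58 cells changed]:
YYYYYYYY
YYYYYYYY
YWYYRYYY
YYYYYYYY
YYYYYYYY
YYYYYYYY
YYYYYYYY
YYYYYYYY
After op 4 paint(5,7,W):
YYYYYYYY
YYYYYYYY
YWYYRYYY
YYYYYYYY
YYYYYYYY
YYYYYYYW
YYYYYYYY
YYYYYYYY
After op 5 paint(1,2,G):
YYYYYYYY
YYGYYYYY
YWYYRYYY
YYYYYYYY
YYYYYYYY
YYYYYYYW
YYYYYYYY
YYYYYYYY
After op 6 paint(2,0,Y):
YYYYYYYY
YYGYYYYY
YWYYRYYY
YYYYYYYY
YYYYYYYY
YYYYYYYW
YYYYYYYY
YYYYYYYY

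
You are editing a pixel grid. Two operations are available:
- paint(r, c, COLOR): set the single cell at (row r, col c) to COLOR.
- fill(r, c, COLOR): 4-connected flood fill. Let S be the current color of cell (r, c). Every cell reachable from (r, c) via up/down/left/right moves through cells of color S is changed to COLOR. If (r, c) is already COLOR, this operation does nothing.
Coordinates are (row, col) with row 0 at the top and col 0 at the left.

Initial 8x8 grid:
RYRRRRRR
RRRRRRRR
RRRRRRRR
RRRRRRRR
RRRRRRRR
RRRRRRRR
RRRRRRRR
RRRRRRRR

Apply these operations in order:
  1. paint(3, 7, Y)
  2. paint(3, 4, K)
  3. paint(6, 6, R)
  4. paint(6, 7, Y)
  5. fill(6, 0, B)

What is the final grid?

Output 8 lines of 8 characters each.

After op 1 paint(3,7,Y):
RYRRRRRR
RRRRRRRR
RRRRRRRR
RRRRRRRY
RRRRRRRR
RRRRRRRR
RRRRRRRR
RRRRRRRR
After op 2 paint(3,4,K):
RYRRRRRR
RRRRRRRR
RRRRRRRR
RRRRKRRY
RRRRRRRR
RRRRRRRR
RRRRRRRR
RRRRRRRR
After op 3 paint(6,6,R):
RYRRRRRR
RRRRRRRR
RRRRRRRR
RRRRKRRY
RRRRRRRR
RRRRRRRR
RRRRRRRR
RRRRRRRR
After op 4 paint(6,7,Y):
RYRRRRRR
RRRRRRRR
RRRRRRRR
RRRRKRRY
RRRRRRRR
RRRRRRRR
RRRRRRRY
RRRRRRRR
After op 5 fill(6,0,B) [60 cells changed]:
BYBBBBBB
BBBBBBBB
BBBBBBBB
BBBBKBBY
BBBBBBBB
BBBBBBBB
BBBBBBBY
BBBBBBBB

Answer: BYBBBBBB
BBBBBBBB
BBBBBBBB
BBBBKBBY
BBBBBBBB
BBBBBBBB
BBBBBBBY
BBBBBBBB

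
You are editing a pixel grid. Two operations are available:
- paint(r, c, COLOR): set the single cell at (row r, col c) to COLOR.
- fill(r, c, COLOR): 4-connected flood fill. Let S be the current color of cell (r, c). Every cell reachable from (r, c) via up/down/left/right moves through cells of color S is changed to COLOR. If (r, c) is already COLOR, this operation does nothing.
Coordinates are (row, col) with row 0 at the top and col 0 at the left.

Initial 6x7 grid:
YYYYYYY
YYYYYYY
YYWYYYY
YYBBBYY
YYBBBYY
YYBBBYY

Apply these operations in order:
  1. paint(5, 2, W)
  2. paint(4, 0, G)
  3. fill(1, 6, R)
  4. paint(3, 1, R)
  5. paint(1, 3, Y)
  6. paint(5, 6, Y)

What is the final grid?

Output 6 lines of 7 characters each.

Answer: RRRRRRR
RRRYRRR
RRWRRRR
RRBBBRR
GRBBBRR
RRWBBRY

Derivation:
After op 1 paint(5,2,W):
YYYYYYY
YYYYYYY
YYWYYYY
YYBBBYY
YYBBBYY
YYWBBYY
After op 2 paint(4,0,G):
YYYYYYY
YYYYYYY
YYWYYYY
YYBBBYY
GYBBBYY
YYWBBYY
After op 3 fill(1,6,R) [31 cells changed]:
RRRRRRR
RRRRRRR
RRWRRRR
RRBBBRR
GRBBBRR
RRWBBRR
After op 4 paint(3,1,R):
RRRRRRR
RRRRRRR
RRWRRRR
RRBBBRR
GRBBBRR
RRWBBRR
After op 5 paint(1,3,Y):
RRRRRRR
RRRYRRR
RRWRRRR
RRBBBRR
GRBBBRR
RRWBBRR
After op 6 paint(5,6,Y):
RRRRRRR
RRRYRRR
RRWRRRR
RRBBBRR
GRBBBRR
RRWBBRY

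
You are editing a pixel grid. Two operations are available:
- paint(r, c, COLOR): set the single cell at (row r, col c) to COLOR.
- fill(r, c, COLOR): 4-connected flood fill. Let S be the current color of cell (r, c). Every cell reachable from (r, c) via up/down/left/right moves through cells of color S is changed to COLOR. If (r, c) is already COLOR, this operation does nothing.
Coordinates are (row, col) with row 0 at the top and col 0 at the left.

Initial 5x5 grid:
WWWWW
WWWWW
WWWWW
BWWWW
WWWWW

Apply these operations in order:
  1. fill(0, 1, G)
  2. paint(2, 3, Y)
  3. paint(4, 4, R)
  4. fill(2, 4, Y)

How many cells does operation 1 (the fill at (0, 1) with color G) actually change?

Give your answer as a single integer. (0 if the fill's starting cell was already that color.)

After op 1 fill(0,1,G) [24 cells changed]:
GGGGG
GGGGG
GGGGG
BGGGG
GGGGG

Answer: 24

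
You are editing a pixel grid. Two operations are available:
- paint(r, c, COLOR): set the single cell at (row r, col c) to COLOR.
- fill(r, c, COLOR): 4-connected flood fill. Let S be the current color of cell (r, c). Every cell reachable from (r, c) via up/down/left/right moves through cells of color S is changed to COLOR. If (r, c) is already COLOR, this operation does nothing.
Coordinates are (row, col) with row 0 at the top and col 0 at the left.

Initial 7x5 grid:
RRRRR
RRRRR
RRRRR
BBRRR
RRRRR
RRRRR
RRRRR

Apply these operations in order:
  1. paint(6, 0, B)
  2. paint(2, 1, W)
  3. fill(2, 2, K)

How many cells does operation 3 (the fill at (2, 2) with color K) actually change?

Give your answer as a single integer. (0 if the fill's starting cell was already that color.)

After op 1 paint(6,0,B):
RRRRR
RRRRR
RRRRR
BBRRR
RRRRR
RRRRR
BRRRR
After op 2 paint(2,1,W):
RRRRR
RRRRR
RWRRR
BBRRR
RRRRR
RRRRR
BRRRR
After op 3 fill(2,2,K) [31 cells changed]:
KKKKK
KKKKK
KWKKK
BBKKK
KKKKK
KKKKK
BKKKK

Answer: 31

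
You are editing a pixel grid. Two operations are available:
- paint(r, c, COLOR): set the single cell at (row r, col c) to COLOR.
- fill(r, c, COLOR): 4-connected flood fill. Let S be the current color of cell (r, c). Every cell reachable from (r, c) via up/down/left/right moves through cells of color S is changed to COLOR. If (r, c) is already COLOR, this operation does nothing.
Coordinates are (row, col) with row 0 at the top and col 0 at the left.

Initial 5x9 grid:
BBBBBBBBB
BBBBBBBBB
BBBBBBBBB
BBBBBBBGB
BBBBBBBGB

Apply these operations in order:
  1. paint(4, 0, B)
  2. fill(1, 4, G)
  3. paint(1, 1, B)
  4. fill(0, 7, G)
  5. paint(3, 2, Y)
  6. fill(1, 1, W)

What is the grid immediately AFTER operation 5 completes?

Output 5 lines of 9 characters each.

After op 1 paint(4,0,B):
BBBBBBBBB
BBBBBBBBB
BBBBBBBBB
BBBBBBBGB
BBBBBBBGB
After op 2 fill(1,4,G) [43 cells changed]:
GGGGGGGGG
GGGGGGGGG
GGGGGGGGG
GGGGGGGGG
GGGGGGGGG
After op 3 paint(1,1,B):
GGGGGGGGG
GBGGGGGGG
GGGGGGGGG
GGGGGGGGG
GGGGGGGGG
After op 4 fill(0,7,G) [0 cells changed]:
GGGGGGGGG
GBGGGGGGG
GGGGGGGGG
GGGGGGGGG
GGGGGGGGG
After op 5 paint(3,2,Y):
GGGGGGGGG
GBGGGGGGG
GGGGGGGGG
GGYGGGGGG
GGGGGGGGG

Answer: GGGGGGGGG
GBGGGGGGG
GGGGGGGGG
GGYGGGGGG
GGGGGGGGG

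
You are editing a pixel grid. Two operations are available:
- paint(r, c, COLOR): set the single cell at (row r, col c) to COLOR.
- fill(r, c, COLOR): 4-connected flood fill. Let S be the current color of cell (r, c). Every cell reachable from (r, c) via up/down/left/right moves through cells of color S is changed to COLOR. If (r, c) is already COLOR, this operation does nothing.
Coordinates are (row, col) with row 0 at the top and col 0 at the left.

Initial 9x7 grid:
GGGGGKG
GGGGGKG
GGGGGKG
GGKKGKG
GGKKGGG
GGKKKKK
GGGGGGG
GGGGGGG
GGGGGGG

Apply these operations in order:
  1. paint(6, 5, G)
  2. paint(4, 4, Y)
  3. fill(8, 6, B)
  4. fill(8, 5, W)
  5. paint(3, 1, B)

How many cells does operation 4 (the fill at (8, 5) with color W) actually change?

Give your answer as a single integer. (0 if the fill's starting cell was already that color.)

Answer: 43

Derivation:
After op 1 paint(6,5,G):
GGGGGKG
GGGGGKG
GGGGGKG
GGKKGKG
GGKKGGG
GGKKKKK
GGGGGGG
GGGGGGG
GGGGGGG
After op 2 paint(4,4,Y):
GGGGGKG
GGGGGKG
GGGGGKG
GGKKGKG
GGKKYGG
GGKKKKK
GGGGGGG
GGGGGGG
GGGGGGG
After op 3 fill(8,6,B) [43 cells changed]:
BBBBBKG
BBBBBKG
BBBBBKG
BBKKBKG
BBKKYGG
BBKKKKK
BBBBBBB
BBBBBBB
BBBBBBB
After op 4 fill(8,5,W) [43 cells changed]:
WWWWWKG
WWWWWKG
WWWWWKG
WWKKWKG
WWKKYGG
WWKKKKK
WWWWWWW
WWWWWWW
WWWWWWW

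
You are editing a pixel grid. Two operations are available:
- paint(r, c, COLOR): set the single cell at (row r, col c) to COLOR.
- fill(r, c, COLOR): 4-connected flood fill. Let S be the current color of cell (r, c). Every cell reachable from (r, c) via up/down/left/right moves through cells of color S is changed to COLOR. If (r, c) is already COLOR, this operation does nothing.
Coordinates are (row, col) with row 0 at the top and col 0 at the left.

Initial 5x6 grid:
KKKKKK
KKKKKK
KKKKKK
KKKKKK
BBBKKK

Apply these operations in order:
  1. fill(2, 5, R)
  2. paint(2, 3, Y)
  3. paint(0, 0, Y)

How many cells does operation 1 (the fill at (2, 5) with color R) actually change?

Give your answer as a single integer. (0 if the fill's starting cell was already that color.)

After op 1 fill(2,5,R) [27 cells changed]:
RRRRRR
RRRRRR
RRRRRR
RRRRRR
BBBRRR

Answer: 27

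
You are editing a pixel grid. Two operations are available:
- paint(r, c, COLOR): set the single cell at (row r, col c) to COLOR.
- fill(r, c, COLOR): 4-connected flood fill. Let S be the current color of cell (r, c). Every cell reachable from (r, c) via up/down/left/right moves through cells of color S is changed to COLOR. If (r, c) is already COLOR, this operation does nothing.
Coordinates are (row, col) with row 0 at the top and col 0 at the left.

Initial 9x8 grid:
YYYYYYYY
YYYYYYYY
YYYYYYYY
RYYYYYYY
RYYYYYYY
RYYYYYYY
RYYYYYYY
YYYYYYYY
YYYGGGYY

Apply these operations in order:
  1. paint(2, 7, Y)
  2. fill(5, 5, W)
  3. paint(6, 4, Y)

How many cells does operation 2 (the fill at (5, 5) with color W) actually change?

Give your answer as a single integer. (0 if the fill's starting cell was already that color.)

After op 1 paint(2,7,Y):
YYYYYYYY
YYYYYYYY
YYYYYYYY
RYYYYYYY
RYYYYYYY
RYYYYYYY
RYYYYYYY
YYYYYYYY
YYYGGGYY
After op 2 fill(5,5,W) [65 cells changed]:
WWWWWWWW
WWWWWWWW
WWWWWWWW
RWWWWWWW
RWWWWWWW
RWWWWWWW
RWWWWWWW
WWWWWWWW
WWWGGGWW

Answer: 65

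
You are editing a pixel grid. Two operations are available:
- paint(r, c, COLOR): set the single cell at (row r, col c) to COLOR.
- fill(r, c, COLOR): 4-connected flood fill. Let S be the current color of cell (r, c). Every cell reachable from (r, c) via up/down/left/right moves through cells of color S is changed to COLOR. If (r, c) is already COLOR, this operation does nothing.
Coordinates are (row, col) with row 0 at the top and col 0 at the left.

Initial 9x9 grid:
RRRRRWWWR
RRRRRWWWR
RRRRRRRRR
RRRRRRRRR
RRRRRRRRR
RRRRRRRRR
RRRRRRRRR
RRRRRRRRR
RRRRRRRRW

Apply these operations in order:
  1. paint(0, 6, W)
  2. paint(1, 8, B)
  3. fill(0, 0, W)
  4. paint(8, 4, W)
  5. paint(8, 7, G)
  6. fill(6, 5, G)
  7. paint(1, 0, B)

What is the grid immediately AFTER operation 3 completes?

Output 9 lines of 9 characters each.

After op 1 paint(0,6,W):
RRRRRWWWR
RRRRRWWWR
RRRRRRRRR
RRRRRRRRR
RRRRRRRRR
RRRRRRRRR
RRRRRRRRR
RRRRRRRRR
RRRRRRRRW
After op 2 paint(1,8,B):
RRRRRWWWR
RRRRRWWWB
RRRRRRRRR
RRRRRRRRR
RRRRRRRRR
RRRRRRRRR
RRRRRRRRR
RRRRRRRRR
RRRRRRRRW
After op 3 fill(0,0,W) [72 cells changed]:
WWWWWWWWR
WWWWWWWWB
WWWWWWWWW
WWWWWWWWW
WWWWWWWWW
WWWWWWWWW
WWWWWWWWW
WWWWWWWWW
WWWWWWWWW

Answer: WWWWWWWWR
WWWWWWWWB
WWWWWWWWW
WWWWWWWWW
WWWWWWWWW
WWWWWWWWW
WWWWWWWWW
WWWWWWWWW
WWWWWWWWW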